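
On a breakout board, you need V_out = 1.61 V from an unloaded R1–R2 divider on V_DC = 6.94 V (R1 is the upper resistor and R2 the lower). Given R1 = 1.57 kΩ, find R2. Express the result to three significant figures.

R2 ≈ 0.474 kΩ

V_out/V_DC = R2/(R1+R2) = 0.2320.
So R2 = R1 · V_out/(V_DC − V_out) = 1.57 × 1.61/(6.94 − 1.61) = 1.57 × 0.3021 = 0.4742 kΩ.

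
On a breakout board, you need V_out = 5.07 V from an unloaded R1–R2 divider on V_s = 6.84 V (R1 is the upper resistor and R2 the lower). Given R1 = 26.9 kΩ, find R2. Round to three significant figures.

R2 ≈ 77.1 kΩ

Required fraction k = V_out/V_s = 0.7412.
Rearranging, R2 = R1·k/(1−k) = 26.9 × 2.864 = 77.05 kΩ.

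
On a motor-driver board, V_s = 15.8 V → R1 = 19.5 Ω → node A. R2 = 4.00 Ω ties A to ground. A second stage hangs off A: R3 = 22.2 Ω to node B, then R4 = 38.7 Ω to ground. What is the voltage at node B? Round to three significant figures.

The second stage (R3 + R4 = 60.90 Ω) loads node A in parallel with R2.
Effective lower resistance at A: R2 ‖ 60.90 = 3.753 Ω.
So V_A = 15.8 × 0.1614 = 2.550 V.
V_B = V_A × 0.6355 = 1.621 V.

V_B ≈ 1.62 V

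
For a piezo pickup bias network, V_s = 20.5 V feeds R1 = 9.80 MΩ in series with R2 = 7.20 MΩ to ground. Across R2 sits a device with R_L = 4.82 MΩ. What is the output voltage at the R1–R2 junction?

The load sits in parallel with R2, giving an effective lower resistance R2' = R2·R_L/(R2+R_L) = 2.887 MΩ.
Then V_out = V_s · R2'/(R1 + R2') = 20.5 × 2.887/12.69 = 4.665 V.

V_out ≈ 4.67 V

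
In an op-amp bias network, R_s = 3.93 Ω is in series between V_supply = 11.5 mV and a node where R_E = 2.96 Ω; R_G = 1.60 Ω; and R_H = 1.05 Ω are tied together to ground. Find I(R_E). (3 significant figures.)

I ≈ 0.456 mA

Parallel bank: R_p = 1/(1/2.96 + 1/1.60 + 1/1.05) = 0.5221 Ω.
V_A by voltage divider: V_A = 11.5 × 0.5221/(3.93 + 0.5221) = 1.349 mV.
Branch current I = V_A/R_E = 1.349/2.96 = 0.4556 mA.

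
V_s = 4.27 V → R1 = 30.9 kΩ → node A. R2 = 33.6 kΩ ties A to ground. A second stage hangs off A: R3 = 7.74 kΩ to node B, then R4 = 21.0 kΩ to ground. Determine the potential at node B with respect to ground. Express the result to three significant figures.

V_B ≈ 1.04 V

Node A sees R2 in parallel with the series input of stage 2, R3 + R4 = 28.74 kΩ.
Effective lower resistance at A: R2 ‖ 28.74 = 15.49 kΩ.
V_A = 4.27 × 15.49/(30.9 + 15.49) = 1.426 V.
Then the unloaded second divider: V_B = V_A × R4/(R3+R4) = 1.426 × 0.7307 = 1.042 V.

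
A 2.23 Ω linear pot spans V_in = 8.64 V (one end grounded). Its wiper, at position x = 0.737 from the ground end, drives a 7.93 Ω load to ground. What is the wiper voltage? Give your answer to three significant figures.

Split the track: R_lower = x·R_p = 1.644 Ω, R_upper = (1−x)·R_p = 0.5865 Ω.
(x·R_p) ‖ R_L = 1.361 Ω.
Loaded-divider output: V_out = 8.64 × 0.6989 = 6.039 V.

V_out ≈ 6.04 V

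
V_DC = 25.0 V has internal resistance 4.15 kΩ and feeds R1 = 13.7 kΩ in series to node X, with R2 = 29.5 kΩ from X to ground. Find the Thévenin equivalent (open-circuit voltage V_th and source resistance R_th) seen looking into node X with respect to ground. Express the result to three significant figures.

R1' = 4.15 + 13.7 = 17.85 kΩ (source resistance + R1).
With X open, the divider is unloaded: V_th = 25.0 × 29.5/47.35 = 15.58 V.
With V_DC suppressed (replaced by a short), R_th = R1' ‖ R2 = (17.85 × 29.5)/(17.85 + 29.5) = 11.12 kΩ.

V_th ≈ 15.6 V, R_th ≈ 11.1 kΩ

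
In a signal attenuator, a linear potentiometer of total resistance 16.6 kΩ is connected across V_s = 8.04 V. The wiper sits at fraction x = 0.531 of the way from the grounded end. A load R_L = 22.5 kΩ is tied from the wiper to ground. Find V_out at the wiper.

Split the track: R_lower = x·R_p = 8.815 kΩ, R_upper = (1−x)·R_p = 7.785 kΩ.
(x·R_p) ‖ R_L = 6.333 kΩ.
V_out = 8.04 × 6.333/(7.785 + 6.333) = 3.607 V.

V_out ≈ 3.61 V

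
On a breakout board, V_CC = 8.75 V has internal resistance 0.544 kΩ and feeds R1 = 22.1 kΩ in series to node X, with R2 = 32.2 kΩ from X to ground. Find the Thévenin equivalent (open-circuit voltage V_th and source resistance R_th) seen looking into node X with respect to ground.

V_th ≈ 5.14 V, R_th ≈ 13.3 kΩ

R1' = 0.544 + 22.1 = 22.64 kΩ (source resistance + R1).
Open-circuit (no load on X): V_th = V_CC · R2/(R1' + R2) = 8.75 × 32.2/(22.64 + 32.2) = 5.137 V.
With V_CC suppressed (replaced by a short), R_th = R1' ‖ R2 = (22.64 × 32.2)/(22.64 + 32.2) = 13.29 kΩ.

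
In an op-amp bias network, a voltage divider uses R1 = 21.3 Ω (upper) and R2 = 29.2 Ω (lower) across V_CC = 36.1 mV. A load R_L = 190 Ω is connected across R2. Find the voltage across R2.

V_out ≈ 19.6 mV

R2 ‖ R_L = (29.2 × 190)/(29.2 + 190) = 25.31 Ω.
Now apply the divider: V_out = 36.1 × 0.5430 = 19.60 mV.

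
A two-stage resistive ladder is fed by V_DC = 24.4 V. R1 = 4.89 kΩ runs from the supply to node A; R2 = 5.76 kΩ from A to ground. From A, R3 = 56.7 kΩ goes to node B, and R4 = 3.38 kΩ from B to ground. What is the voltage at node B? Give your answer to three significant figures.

The second stage (R3 + R4 = 60.08 kΩ) loads node A in parallel with R2.
R2 ‖ (R3+R4) = 5.256 kΩ.
So V_A = 24.4 × 0.5180 = 12.64 V.
V_B = V_A × 0.05626 = 0.7111 V.

V_B ≈ 0.711 V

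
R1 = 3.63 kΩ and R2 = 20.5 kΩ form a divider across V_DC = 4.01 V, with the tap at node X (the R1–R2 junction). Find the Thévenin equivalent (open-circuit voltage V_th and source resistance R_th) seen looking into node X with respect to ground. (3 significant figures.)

V_th ≈ 3.41 V, R_th ≈ 3.08 kΩ

With X open, the divider is unloaded: V_th = 4.01 × 20.5/24.13 = 3.407 V.
Zeroing V_DC shorts the top of R1 to ground, so R_th = R1 ‖ R2 = 3.084 kΩ.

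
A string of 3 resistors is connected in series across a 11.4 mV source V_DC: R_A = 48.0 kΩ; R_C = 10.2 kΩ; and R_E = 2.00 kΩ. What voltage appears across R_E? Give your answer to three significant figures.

V ≈ 0.379 mV

Total series resistance ΣR = 48.0 + 10.2 + 2.00 = 60.20 kΩ.
By the voltage-divider rule, V = 11.4 × 2.000/60.20 = 0.3787 mV.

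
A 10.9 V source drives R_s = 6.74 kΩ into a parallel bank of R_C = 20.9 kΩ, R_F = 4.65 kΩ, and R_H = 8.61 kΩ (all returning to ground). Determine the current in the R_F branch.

I ≈ 0.659 mA

Equivalent of the parallel group: R_p = 2.638 kΩ.
V_A = 10.9 × 2.638/9.378 = 3.066 V.
Branch current I = V_A/R_F = 3.066/4.65 = 0.6594 mA.
(Equivalently: I_total = 1.162 mA, then current-divider fraction G_k/ΣG = 0.5674.)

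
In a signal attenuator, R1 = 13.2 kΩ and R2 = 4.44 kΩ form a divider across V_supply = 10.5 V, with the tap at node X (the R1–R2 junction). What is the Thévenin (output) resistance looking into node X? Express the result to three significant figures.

R_th ≈ 3.32 kΩ

Looking into X with the source shorted: R_th = R1·R2/(R1+R2) = 13.20 × 4.44/17.64 = 3.322 kΩ.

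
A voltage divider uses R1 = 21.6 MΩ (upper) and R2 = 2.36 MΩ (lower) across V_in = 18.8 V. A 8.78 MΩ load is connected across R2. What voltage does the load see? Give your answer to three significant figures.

V_out ≈ 1.49 V

R2 ‖ R_L = (2.36 × 8.78)/(2.36 + 8.78) = 1.860 MΩ.
Then V_out = V_in · R2'/(R1 + R2') = 18.8 × 1.860/23.46 = 1.491 V.
(Unloaded it would be 1.85 V; the load pulls it down.)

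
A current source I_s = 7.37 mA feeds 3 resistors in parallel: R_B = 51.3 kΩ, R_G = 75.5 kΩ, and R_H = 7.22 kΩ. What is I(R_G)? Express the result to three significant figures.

Conductances: ΣG = 1/51.3 + 1/75.5 + 1/7.22 = 0.1712 (1/kΩ).
Current divider: I(R_G) = I_s · G_k/ΣG = 7.37 × (0.01325/0.1712) = 7.37 × 0.07735 = 0.5700 mA.

I ≈ 0.570 mA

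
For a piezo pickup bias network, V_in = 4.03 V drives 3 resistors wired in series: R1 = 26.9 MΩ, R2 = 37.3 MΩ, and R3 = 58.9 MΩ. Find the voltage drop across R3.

V ≈ 1.93 V

ΣR = 26.9 + 37.3 + 58.9 = 123.1 MΩ.
Voltage divider: V = V_in · (58.90 / 123.1) = 4.03 × 0.4785 = 1.928 V.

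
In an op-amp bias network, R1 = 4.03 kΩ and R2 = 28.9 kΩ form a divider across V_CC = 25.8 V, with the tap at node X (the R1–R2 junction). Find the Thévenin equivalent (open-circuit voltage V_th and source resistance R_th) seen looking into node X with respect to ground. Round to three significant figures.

Open-circuit (no load on X): V_th = V_CC · R2/(R1 + R2) = 25.8 × 28.9/(4.030 + 28.9) = 22.64 V.
Looking into X with the source shorted: R_th = R1·R2/(R1+R2) = 4.030 × 28.9/32.93 = 3.537 kΩ.

V_th ≈ 22.6 V, R_th ≈ 3.54 kΩ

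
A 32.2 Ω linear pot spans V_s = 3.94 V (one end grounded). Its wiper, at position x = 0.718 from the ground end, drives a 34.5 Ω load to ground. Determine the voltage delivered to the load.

Lower segment x·R_p = 23.12 Ω; upper segment (1−x)·R_p = 9.080 Ω.
(x·R_p) ‖ R_L = 13.84 Ω.
V_out = 3.94 × 13.84/(9.080 + 13.84) = 2.379 V.
(Unloaded: V_out = x·V_s = 2.83 V.)

V_out ≈ 2.38 V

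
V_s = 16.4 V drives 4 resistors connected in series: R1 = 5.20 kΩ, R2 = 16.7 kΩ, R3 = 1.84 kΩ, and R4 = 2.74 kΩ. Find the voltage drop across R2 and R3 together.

Series total: ΣR = 5.20 + 16.7 + 1.84 + 2.74 = 26.48 kΩ.
R_{R2..R3} = 16.7 + 1.84 = 18.54 kΩ.
V = V_s · R/ΣR = 16.4 × 0.7002 = 11.48 V.

V ≈ 11.5 V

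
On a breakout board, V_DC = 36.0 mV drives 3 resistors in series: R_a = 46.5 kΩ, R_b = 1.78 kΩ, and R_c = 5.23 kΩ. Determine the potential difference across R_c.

Series total: ΣR = 46.5 + 1.78 + 5.23 = 53.51 kΩ.
Voltage divider: V = V_DC · (5.230 / 53.51) = 36.0 × 0.09774 = 3.519 mV.

V ≈ 3.52 mV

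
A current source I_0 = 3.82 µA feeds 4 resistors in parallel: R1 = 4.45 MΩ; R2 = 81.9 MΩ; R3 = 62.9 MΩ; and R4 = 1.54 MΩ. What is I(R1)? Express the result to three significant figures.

Conductances: ΣG = 1/4.45 + 1/81.9 + 1/62.9 + 1/1.54 = 0.9022 (1/MΩ).
Current divider: I(R1) = I_0 · G_k/ΣG = 3.82 × (0.2247/0.9022) = 3.82 × 0.2491 = 0.9515 µA.

I ≈ 0.952 µA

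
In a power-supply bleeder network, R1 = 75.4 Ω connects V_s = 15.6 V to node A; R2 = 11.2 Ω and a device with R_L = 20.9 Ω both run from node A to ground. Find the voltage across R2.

First combine the lower leg with the load: R2 ‖ R_L = 7.292 Ω.
Now apply the divider: V_out = 15.6 × 0.08818 = 1.376 V.
(Unloaded it would be 2.02 V; the load pulls it down.)

V_out ≈ 1.38 V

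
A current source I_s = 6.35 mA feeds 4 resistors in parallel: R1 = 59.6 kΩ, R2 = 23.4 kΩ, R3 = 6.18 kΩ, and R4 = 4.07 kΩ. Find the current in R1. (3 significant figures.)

I ≈ 0.228 mA

ΣG = 1/59.6 + 1/23.4 + 1/6.18 + 1/4.07 = 0.4670.
Current divider: I(R1) = I_s · G_k/ΣG = 6.35 × (0.01678/0.4670) = 6.35 × 0.03593 = 0.2281 mA.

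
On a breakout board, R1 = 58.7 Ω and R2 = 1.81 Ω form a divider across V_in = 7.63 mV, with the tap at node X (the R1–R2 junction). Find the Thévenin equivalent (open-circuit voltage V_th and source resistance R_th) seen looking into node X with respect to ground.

V_th is the unloaded tap voltage: V_in · R2/(R1+R2) = 7.63 × 0.02991 = 0.2282 mV.
Looking into X with the source shorted: R_th = R1·R2/(R1+R2) = 58.70 × 1.81/60.51 = 1.756 Ω.

V_th ≈ 0.228 mV, R_th ≈ 1.76 Ω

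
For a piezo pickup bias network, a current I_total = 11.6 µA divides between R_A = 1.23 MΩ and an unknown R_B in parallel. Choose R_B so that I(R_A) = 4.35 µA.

R_B ≈ 0.738 MΩ

Two-branch current divider: I_A = I_total · R_B/(R_A + R_B).
With f = 0.3750, R_B = R_A · f/(1−f) = 1.23 × 0.6000 = 0.7380 MΩ.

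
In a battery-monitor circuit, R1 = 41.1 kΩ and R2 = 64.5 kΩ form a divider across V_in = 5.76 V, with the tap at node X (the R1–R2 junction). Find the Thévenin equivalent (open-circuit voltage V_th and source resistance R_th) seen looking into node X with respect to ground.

Open-circuit (no load on X): V_th = V_in · R2/(R1 + R2) = 5.76 × 64.5/(41.10 + 64.5) = 3.518 V.
Looking into X with the source shorted: R_th = R1·R2/(R1+R2) = 41.10 × 64.5/105.6 = 25.10 kΩ.

V_th ≈ 3.52 V, R_th ≈ 25.1 kΩ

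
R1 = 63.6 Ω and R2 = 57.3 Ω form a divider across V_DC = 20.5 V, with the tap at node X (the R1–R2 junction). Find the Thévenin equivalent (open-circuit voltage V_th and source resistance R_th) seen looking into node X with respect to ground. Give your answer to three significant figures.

V_th ≈ 9.72 V, R_th ≈ 30.1 Ω

Open-circuit (no load on X): V_th = V_DC · R2/(R1 + R2) = 20.5 × 57.3/(63.60 + 57.3) = 9.716 V.
Zeroing V_DC shorts the top of R1 to ground, so R_th = R1 ‖ R2 = 30.14 Ω.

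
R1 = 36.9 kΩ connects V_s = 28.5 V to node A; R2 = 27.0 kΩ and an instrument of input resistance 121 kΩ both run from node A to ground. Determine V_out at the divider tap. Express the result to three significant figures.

V_out ≈ 10.7 V

The load sits in parallel with R2, giving an effective lower resistance R2' = R2·R_L/(R2+R_L) = 22.07 kΩ.
Voltage divider with the loaded lower leg: V_out = 28.5 × 22.07/(36.9 + 22.07) = 28.5 × 0.3743 = 10.67 V.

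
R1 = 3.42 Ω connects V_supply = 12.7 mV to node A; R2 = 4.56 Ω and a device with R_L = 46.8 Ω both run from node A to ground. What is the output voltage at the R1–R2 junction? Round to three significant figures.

First combine the lower leg with the load: R2 ‖ R_L = 4.155 Ω.
Then V_out = V_supply · R2'/(R1 + R2') = 12.7 × 4.155/7.575 = 6.966 mV.
(Unloaded it would be 7.26 mV; the load pulls it down.)

V_out ≈ 6.97 mV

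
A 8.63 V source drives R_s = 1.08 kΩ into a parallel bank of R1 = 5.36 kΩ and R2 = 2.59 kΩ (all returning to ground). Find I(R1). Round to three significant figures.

I ≈ 0.995 mA

Equivalent of the parallel group: R_p = 1.746 kΩ.
V_A by voltage divider: V_A = 8.63 × 1.746/(1.08 + 1.746) = 5.332 V.
I(R1) = V_A / R1 = 5.332/5.36 = 0.9948 mA.
(Check via current divider: I_total = 3.054 mA; share G_k/ΣG = 0.3258 → same result.)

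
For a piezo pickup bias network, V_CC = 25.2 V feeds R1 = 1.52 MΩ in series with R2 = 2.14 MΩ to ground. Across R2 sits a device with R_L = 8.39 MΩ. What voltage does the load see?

V_out ≈ 13.3 V

The load sits in parallel with R2, giving an effective lower resistance R2' = R2·R_L/(R2+R_L) = 1.705 MΩ.
Now apply the divider: V_out = 25.2 × 0.5287 = 13.32 V.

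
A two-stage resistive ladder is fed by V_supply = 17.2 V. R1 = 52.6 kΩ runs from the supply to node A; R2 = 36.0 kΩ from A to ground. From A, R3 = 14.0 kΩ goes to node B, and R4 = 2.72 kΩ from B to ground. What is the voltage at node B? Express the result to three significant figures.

V_B ≈ 0.499 V

Looking into the second stage from A: R3 + R4 = 16.72 kΩ appears in parallel with R2.
R2 ‖ (R3+R4) = 11.42 kΩ.
So V_A = 17.2 × 0.1783 = 3.068 V.
Stage 2 is unloaded, so V_B = V_A · R4/(R3+R4) = 3.068 × 2.72/16.72 = 0.4990 V.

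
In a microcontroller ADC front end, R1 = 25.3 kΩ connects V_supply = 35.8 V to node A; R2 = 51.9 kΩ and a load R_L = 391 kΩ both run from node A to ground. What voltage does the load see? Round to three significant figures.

The load sits in parallel with R2, giving an effective lower resistance R2' = R2·R_L/(R2+R_L) = 45.82 kΩ.
Voltage divider with the loaded lower leg: V_out = 35.8 × 45.82/(25.3 + 45.82) = 35.8 × 0.6443 = 23.06 V.

V_out ≈ 23.1 V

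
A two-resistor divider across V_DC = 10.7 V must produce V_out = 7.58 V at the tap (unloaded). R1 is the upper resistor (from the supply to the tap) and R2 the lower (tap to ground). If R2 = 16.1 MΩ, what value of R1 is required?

The divider ratio is R2/(R1+R2) = 7.58/10.7 = 0.7084.
So R1 = R2 · (V_DC/V_out − 1) = 16.1 × (10.7/7.58 − 1) = 16.1 × 0.4116 = 6.627 MΩ.

R1 ≈ 6.63 MΩ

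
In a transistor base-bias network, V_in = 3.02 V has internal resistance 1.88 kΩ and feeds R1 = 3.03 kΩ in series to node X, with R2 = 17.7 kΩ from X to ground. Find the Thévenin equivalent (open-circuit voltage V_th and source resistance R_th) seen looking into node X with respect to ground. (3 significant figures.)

R1' = 1.88 + 3.03 = 4.910 kΩ (source resistance + R1).
Open-circuit (no load on X): V_th = V_in · R2/(R1' + R2) = 3.02 × 17.7/(4.910 + 17.7) = 2.364 V.
Zeroing V_in shorts the top of R1' to ground, so R_th = R1' ‖ R2 = 3.844 kΩ.

V_th ≈ 2.36 V, R_th ≈ 3.84 kΩ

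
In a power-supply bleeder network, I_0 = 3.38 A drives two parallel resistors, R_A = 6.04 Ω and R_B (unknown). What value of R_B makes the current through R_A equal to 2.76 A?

R_B ≈ 26.9 Ω

In a two-way split, I_A/I_0 = R_B/(R_A + R_B).
2.76/3.38 = R_B/(R_A + R_B) → R_B = R_A · (0.8166)/(1 − 0.8166) = 6.04 × 4.452 = 26.89 Ω.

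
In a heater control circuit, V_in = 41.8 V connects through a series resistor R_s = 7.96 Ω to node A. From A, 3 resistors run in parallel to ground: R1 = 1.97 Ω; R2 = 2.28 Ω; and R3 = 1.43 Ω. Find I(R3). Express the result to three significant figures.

I ≈ 2.07 A

Parallel bank: R_p = 1/(1/1.97 + 1/2.28 + 1/1.43) = 0.6077 Ω.
V_A by voltage divider: V_A = 41.8 × 0.6077/(7.96 + 0.6077) = 2.965 V.
Branch current I = V_A/R3 = 2.965/1.43 = 2.073 A.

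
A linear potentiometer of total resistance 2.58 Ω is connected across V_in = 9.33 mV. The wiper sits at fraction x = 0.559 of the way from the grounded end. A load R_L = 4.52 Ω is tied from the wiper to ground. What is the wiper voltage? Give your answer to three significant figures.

The pot divides into 1.138 Ω above the wiper and 1.442 Ω below.
R_L loads the lower segment: effective lower R = 1.093 Ω.
Loaded-divider output: V_out = 9.33 × 0.4900 = 4.572 mV.

V_out ≈ 4.57 mV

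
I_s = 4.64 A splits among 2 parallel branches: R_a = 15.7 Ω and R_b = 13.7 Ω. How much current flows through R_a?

Two-branch current divider: I_k = I_s · R_other/(R_1 + R_2).
I(R_a) = 4.64 × 13.7/(15.7 + 13.7) = 4.64 × 0.4660 = 2.162 A.

I ≈ 2.16 A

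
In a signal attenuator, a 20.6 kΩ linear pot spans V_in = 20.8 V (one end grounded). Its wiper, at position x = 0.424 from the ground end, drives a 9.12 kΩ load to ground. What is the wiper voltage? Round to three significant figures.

V_out ≈ 5.68 V

Split the track: R_lower = x·R_p = 8.734 kΩ, R_upper = (1−x)·R_p = 11.87 kΩ.
R_L loads the lower segment: effective lower R = 4.462 kΩ.
Then V_out = V_in · 4.462/(11.87 + 4.462) = 5.684 V.
(Unloaded: V_out = x·V_in = 8.82 V.)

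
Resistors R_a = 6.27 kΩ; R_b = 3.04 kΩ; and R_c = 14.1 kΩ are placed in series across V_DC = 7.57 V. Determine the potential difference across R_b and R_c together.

V ≈ 5.54 V

Total series resistance ΣR = 6.27 + 3.04 + 14.1 = 23.41 kΩ.
R_{R_b..R_c} = 3.04 + 14.1 = 17.14 kΩ.
By the voltage-divider rule, V = 7.57 × 17.14/23.41 = 5.542 V.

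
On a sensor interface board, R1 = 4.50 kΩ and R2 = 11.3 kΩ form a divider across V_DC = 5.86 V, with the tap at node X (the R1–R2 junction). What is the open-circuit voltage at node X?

With X open, the divider is unloaded: V_th = 5.86 × 11.3/15.80 = 4.191 V.

V_th ≈ 4.19 V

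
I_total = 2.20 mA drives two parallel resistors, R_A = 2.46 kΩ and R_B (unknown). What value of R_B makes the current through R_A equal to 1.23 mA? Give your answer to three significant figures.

R_B ≈ 3.12 kΩ

The fraction through R_A equals R_B/(R_A+R_B).
1.23/2.20 = R_B/(R_A + R_B) → R_B = R_A · (0.5591)/(1 − 0.5591) = 2.46 × 1.268 = 3.119 kΩ.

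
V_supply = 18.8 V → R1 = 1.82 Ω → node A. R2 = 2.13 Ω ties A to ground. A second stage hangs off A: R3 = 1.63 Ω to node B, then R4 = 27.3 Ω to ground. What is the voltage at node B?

Node A sees R2 in parallel with the series input of stage 2, R3 + R4 = 28.93 Ω.
Effective lower resistance at A: R2 ‖ 28.93 = 1.984 Ω.
First divider: V_A = V_supply · 1.984/(1.82 + 1.984) = 9.805 V.
Stage 2 is unloaded, so V_B = V_A · R4/(R3+R4) = 9.805 × 27.3/28.93 = 9.253 V.

V_B ≈ 9.25 V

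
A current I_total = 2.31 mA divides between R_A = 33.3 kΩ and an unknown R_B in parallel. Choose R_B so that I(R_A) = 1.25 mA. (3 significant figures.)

R_B ≈ 39.3 kΩ

In a two-way split, I_A/I_total = R_B/(R_A + R_B).
With f = 0.5411, R_B = R_A · f/(1−f) = 33.3 × 1.179 = 39.27 kΩ.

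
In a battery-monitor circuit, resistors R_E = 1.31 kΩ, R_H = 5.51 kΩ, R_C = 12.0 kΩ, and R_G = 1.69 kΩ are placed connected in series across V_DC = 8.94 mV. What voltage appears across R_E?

V ≈ 0.571 mV

ΣR = 1.31 + 5.51 + 12.0 + 1.69 = 20.51 kΩ.
Voltage divider: V = V_DC · (1.310 / 20.51) = 8.94 × 0.06387 = 0.5710 mV.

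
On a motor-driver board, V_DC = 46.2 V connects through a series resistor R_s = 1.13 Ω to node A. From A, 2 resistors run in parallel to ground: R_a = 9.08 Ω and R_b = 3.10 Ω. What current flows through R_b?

I ≈ 10.0 A

Combine the parallel branches: R_p = (1/9.08 + 1/3.10)⁻¹ = 2.311 Ω.
V_A by voltage divider: V_A = 46.2 × 2.311/(1.13 + 2.311) = 31.03 V.
I(R_b) = V_A / R_b = 31.03/3.10 = 10.01 A.
(Check via current divider: I_total = 13.43 A; share G_k/ΣG = 0.7455 → same result.)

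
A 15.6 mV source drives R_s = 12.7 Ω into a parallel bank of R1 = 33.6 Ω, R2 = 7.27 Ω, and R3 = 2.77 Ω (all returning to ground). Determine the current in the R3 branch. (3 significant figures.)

I ≈ 0.730 mA

Parallel bank: R_p = 1/(1/33.6 + 1/7.27 + 1/2.77) = 1.893 Ω.
V_A by voltage divider: V_A = 15.6 × 1.893/(12.7 + 1.893) = 2.023 mV.
I(R3) = V_A / R3 = 2.023/2.77 = 0.7305 mA.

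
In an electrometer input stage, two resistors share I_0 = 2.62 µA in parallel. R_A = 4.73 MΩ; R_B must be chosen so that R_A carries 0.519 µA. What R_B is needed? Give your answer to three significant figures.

The fraction through R_A equals R_B/(R_A+R_B).
0.519/2.62 = R_B/(R_A + R_B) → R_B = R_A · (0.1981)/(1 − 0.1981) = 4.73 × 0.2470 = 1.168 MΩ.

R_B ≈ 1.17 MΩ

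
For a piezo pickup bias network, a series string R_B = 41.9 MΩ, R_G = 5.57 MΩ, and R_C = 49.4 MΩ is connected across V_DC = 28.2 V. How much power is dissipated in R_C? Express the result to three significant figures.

The common current is I = 28.2/96.87 = 0.2911 µA.
V(R_C) = I·R = 14.38 V; P = V·I = 14.38 × 0.2911 = 4.186 µW.

P ≈ 4.19 µW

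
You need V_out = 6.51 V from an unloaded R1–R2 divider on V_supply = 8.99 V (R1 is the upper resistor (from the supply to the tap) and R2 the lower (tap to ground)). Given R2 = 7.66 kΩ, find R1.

V_out/V_supply = R2/(R1+R2) = 0.7241.
R1 = R2·(1/k − 1) = 7.66 × 0.3810 = 2.918 kΩ.

R1 ≈ 2.92 kΩ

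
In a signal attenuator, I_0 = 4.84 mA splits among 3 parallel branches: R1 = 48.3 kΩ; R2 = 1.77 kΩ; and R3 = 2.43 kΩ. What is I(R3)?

Conductances: ΣG = 1/48.3 + 1/1.77 + 1/2.43 = 0.9972 (1/kΩ).
Current divider: I(R3) = I_0 · G_k/ΣG = 4.84 × (0.4115/0.9972) = 4.84 × 0.4127 = 1.997 mA.

I ≈ 2.00 mA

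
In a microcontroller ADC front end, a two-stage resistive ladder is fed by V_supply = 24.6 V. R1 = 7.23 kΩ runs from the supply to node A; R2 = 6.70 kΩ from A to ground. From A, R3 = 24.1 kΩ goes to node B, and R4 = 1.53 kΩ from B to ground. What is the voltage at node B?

Node A sees R2 in parallel with the series input of stage 2, R3 + R4 = 25.63 kΩ.
Effective lower resistance at A: R2 ‖ 25.63 = 5.312 kΩ.
So V_A = 24.6 × 0.4235 = 10.42 V.
Then the unloaded second divider: V_B = V_A × R4/(R3+R4) = 10.42 × 0.05970 = 0.6219 V.

V_B ≈ 0.622 V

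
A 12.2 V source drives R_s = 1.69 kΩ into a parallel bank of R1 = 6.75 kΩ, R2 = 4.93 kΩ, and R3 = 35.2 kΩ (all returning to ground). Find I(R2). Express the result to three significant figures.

I ≈ 1.51 mA

Equivalent of the parallel group: R_p = 2.636 kΩ.
V_A = 12.2 × 2.636/4.326 = 7.434 V.
I(R2) = V_A / R2 = 7.434/4.93 = 1.508 mA.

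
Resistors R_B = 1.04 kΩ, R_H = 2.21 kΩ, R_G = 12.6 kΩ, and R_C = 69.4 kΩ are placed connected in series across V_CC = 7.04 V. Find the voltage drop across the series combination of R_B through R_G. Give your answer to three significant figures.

V ≈ 1.31 V

ΣR = 1.04 + 2.21 + 12.6 + 69.4 = 85.25 kΩ.
R_{R_B..R_G} = 1.04 + 2.21 + 12.6 = 15.85 kΩ.
V = V_CC · R/ΣR = 7.04 × 0.1859 = 1.309 V.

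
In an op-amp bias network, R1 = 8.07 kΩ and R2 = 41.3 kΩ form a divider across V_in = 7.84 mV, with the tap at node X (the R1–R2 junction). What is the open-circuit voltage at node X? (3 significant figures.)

V_th is the unloaded tap voltage: V_in · R2/(R1+R2) = 7.84 × 0.8365 = 6.558 mV.

V_th ≈ 6.56 mV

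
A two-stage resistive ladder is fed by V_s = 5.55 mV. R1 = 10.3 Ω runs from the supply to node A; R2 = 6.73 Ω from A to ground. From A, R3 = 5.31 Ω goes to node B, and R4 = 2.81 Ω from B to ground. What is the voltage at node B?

V_B ≈ 0.506 mV

The second stage (R3 + R4 = 8.120 Ω) loads node A in parallel with R2.
R2 ‖ (R3+R4) = 3.680 Ω.
V_A = 5.55 × 3.680/(10.3 + 3.680) = 1.461 mV.
Then the unloaded second divider: V_B = V_A × R4/(R3+R4) = 1.461 × 0.3461 = 0.5056 mV.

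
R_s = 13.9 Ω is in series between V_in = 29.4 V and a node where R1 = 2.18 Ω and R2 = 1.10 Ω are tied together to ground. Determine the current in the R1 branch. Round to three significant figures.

Combine the parallel branches: R_p = (1/2.18 + 1/1.10)⁻¹ = 0.7311 Ω.
V_A = 29.4 × 0.7311/14.63 = 1.469 V.
Branch current I = V_A/R1 = 1.469/2.18 = 0.6739 A.

I ≈ 0.674 A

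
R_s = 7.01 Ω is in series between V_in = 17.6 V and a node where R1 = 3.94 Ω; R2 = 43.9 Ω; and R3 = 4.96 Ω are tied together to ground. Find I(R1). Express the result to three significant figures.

I ≈ 1.03 A

Parallel bank: R_p = 1/(1/3.94 + 1/43.9 + 1/4.96) = 2.091 Ω.
V_A = 17.6 × 2.091/9.101 = 4.044 V.
Branch current I = V_A/R1 = 4.044/3.94 = 1.026 A.
(Check via current divider: I_total = 1.934 A; share G_k/ΣG = 0.5308 → same result.)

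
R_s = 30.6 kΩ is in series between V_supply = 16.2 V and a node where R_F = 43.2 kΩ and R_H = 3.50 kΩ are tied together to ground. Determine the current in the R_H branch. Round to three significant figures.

I ≈ 0.443 mA

Parallel bank: R_p = 1/(1/43.2 + 1/3.50) = 3.238 kΩ.
Node voltage V_A = V_supply · R_p/(R_s + R_p) = 16.2 × 0.09568 = 1.550 V.
I(R_H) = V_A / R_H = 1.550/3.50 = 0.4429 mA.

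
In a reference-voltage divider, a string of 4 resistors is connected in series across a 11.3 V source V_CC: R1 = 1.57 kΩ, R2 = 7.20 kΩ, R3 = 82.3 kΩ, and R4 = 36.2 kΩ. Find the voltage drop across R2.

Total series resistance ΣR = 1.57 + 7.20 + 82.3 + 36.2 = 127.3 kΩ.
By the voltage-divider rule, V = 11.3 × 7.200/127.3 = 0.6393 V.

V ≈ 0.639 V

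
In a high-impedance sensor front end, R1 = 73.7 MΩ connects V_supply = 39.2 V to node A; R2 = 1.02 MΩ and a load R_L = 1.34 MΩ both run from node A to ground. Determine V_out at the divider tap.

First combine the lower leg with the load: R2 ‖ R_L = 0.5792 MΩ.
Voltage divider with the loaded lower leg: V_out = 39.2 × 0.5792/(73.7 + 0.5792) = 39.2 × 0.007797 = 0.3056 V.
(Unloaded it would be 0.535 V; the load pulls it down.)

V_out ≈ 0.306 V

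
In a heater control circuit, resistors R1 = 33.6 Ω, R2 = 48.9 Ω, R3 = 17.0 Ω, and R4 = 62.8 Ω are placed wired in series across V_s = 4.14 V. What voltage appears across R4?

V ≈ 1.60 V

ΣR = 33.6 + 48.9 + 17.0 + 62.8 = 162.3 Ω.
V = V_s · R/ΣR = 4.14 × 0.3869 = 1.602 V.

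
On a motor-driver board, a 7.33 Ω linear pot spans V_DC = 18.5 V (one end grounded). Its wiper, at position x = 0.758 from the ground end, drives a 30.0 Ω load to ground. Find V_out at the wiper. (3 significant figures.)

Split the track: R_lower = x·R_p = 5.556 Ω, R_upper = (1−x)·R_p = 1.774 Ω.
R_L loads the lower segment: effective lower R = 4.688 Ω.
Then V_out = V_DC · 4.688/(1.774 + 4.688) = 13.42 V.
(Unloaded: V_out = x·V_DC = 14.0 V.)

V_out ≈ 13.4 V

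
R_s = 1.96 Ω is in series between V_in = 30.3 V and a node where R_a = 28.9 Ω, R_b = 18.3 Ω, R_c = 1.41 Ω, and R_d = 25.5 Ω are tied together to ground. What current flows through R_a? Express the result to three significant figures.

I ≈ 0.397 A

Combine the parallel branches: R_p = (1/28.9 + 1/18.3 + 1/1.41 + 1/25.5)⁻¹ = 1.194 Ω.
V_A by voltage divider: V_A = 30.3 × 1.194/(1.96 + 1.194) = 11.47 V.
I(R_a) = V_A / R_a = 11.47/28.9 = 0.3969 A.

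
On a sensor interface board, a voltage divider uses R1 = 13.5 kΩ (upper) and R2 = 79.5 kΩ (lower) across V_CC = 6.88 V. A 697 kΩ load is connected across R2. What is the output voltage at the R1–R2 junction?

R2 ‖ R_L = (79.5 × 697)/(79.5 + 697) = 71.36 kΩ.
Voltage divider with the loaded lower leg: V_out = 6.88 × 71.36/(13.5 + 71.36) = 6.88 × 0.8409 = 5.785 V.
(Unloaded it would be 5.88 V; the load pulls it down.)

V_out ≈ 5.79 V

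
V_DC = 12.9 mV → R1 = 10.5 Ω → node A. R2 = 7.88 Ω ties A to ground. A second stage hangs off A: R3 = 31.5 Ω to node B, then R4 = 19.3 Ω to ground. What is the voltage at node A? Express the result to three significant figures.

Node A sees R2 in parallel with the series input of stage 2, R3 + R4 = 50.80 Ω.
Effective lower resistance at A: R2 ‖ 50.80 = 6.822 Ω.
So V_A = 12.9 × 0.3938 = 5.080 mV.

V_A ≈ 5.08 mV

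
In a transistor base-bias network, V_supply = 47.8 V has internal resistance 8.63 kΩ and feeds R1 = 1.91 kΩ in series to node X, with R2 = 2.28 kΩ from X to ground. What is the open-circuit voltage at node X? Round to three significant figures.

R1' = 8.63 + 1.91 = 10.54 kΩ (source resistance + R1).
With X open, the divider is unloaded: V_th = 47.8 × 2.28/12.82 = 8.501 V.

V_th ≈ 8.50 V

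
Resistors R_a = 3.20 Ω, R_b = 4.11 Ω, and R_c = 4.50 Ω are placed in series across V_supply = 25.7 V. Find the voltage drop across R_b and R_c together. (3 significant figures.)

Series total: ΣR = 3.20 + 4.11 + 4.50 = 11.81 Ω.
R_{R_b..R_c} = 4.11 + 4.50 = 8.610 Ω.
By the voltage-divider rule, V = 25.7 × 8.610/11.81 = 18.74 V.

V ≈ 18.7 V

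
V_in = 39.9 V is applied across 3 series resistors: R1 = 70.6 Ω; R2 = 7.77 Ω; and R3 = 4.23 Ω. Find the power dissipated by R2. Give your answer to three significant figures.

Series current I = V_in/ΣR = 39.9/82.60 = 0.4831 A.
P(R2) = I²·R2 = (0.4831)² × 7.77 = 1.813 W.

P ≈ 1.81 W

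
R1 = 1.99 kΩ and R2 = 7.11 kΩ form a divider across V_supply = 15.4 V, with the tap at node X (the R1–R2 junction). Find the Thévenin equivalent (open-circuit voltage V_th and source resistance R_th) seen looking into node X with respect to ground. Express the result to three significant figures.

With X open, the divider is unloaded: V_th = 15.4 × 7.11/9.100 = 12.03 V.
With V_supply suppressed (replaced by a short), R_th = R1 ‖ R2 = (1.990 × 7.11)/(1.990 + 7.11) = 1.555 kΩ.

V_th ≈ 12.0 V, R_th ≈ 1.55 kΩ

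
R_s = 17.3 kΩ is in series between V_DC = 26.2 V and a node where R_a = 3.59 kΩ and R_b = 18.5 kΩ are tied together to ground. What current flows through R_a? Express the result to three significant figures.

I ≈ 1.08 mA

Combine the parallel branches: R_p = (1/3.59 + 1/18.5)⁻¹ = 3.007 kΩ.
V_A = 26.2 × 3.007/20.31 = 3.879 V.
I(R_a) = V_A / R_a = 3.879/3.59 = 1.081 mA.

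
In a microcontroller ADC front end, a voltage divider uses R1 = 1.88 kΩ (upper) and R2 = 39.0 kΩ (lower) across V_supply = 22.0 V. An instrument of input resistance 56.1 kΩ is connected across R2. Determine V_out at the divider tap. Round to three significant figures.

First combine the lower leg with the load: R2 ‖ R_L = 23.01 kΩ.
Then V_out = V_supply · R2'/(R1 + R2') = 22.0 × 23.01/24.89 = 20.34 V.

V_out ≈ 20.3 V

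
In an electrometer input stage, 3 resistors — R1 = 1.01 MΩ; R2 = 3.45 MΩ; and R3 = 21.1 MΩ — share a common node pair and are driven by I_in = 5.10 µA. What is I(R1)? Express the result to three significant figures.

Conductances: ΣG = 1/1.01 + 1/3.45 + 1/21.1 = 1.327 (1/MΩ).
R1 takes the fraction G_k/ΣG = 0.9901/1.327 = 0.7459, so I = 5.10 × 0.7459 = 3.804 µA.

I ≈ 3.80 µA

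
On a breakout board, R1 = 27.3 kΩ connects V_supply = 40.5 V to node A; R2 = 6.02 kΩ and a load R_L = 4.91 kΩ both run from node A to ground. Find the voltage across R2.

First combine the lower leg with the load: R2 ‖ R_L = 2.704 kΩ.
Now apply the divider: V_out = 40.5 × 0.09013 = 3.650 V.
(Unloaded it would be 7.32 V; the load pulls it down.)

V_out ≈ 3.65 V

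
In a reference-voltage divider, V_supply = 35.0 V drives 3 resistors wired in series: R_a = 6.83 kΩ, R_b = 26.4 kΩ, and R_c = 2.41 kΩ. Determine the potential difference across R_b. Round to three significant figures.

Total series resistance ΣR = 6.83 + 26.4 + 2.41 = 35.64 kΩ.
Voltage divider: V = V_supply · (26.40 / 35.64) = 35.0 × 0.7407 = 25.93 V.

V ≈ 25.9 V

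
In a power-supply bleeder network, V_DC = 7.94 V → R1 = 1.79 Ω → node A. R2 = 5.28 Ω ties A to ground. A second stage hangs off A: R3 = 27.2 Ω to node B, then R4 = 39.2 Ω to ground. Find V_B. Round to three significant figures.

The second stage (R3 + R4 = 66.40 Ω) loads node A in parallel with R2.
Effective lower resistance at A: R2 ‖ 66.40 = 4.891 Ω.
So V_A = 7.94 × 0.7321 = 5.813 V.
Then the unloaded second divider: V_B = V_A × R4/(R3+R4) = 5.813 × 0.5904 = 3.432 V.

V_B ≈ 3.43 V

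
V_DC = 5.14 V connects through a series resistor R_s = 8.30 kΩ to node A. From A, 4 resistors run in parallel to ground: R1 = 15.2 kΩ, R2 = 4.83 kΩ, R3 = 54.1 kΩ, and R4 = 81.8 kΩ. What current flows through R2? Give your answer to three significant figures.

I ≈ 0.302 mA

Combine the parallel branches: R_p = (1/15.2 + 1/4.83 + 1/54.1 + 1/81.8)⁻¹ = 3.294 kΩ.
V_A = 5.14 × 3.294/11.59 = 1.460 V.
Branch current I = V_A/R2 = 1.460/4.83 = 0.3024 mA.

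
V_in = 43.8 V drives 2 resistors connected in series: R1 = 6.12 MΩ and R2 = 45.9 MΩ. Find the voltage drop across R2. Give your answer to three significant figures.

ΣR = 6.12 + 45.9 = 52.02 MΩ.
V = V_in · R/ΣR = 43.8 × 0.8824 = 38.65 V.

V ≈ 38.6 V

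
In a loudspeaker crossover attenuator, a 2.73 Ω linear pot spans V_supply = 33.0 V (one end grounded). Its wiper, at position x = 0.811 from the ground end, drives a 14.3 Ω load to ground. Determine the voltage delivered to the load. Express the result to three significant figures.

Split the track: R_lower = x·R_p = 2.214 Ω, R_upper = (1−x)·R_p = 0.5160 Ω.
Lower segment in parallel with the load: 2.214 ‖ 14.3 = 1.917 Ω.
Then V_out = V_supply · 1.917/(0.5160 + 1.917) = 26.00 V.

V_out ≈ 26.0 V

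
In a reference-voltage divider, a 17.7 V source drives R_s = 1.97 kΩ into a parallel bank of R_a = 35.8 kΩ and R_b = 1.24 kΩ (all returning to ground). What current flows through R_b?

I ≈ 5.40 mA

Combine the parallel branches: R_p = (1/35.8 + 1/1.24)⁻¹ = 1.198 kΩ.
V_A by voltage divider: V_A = 17.7 × 1.198/(1.97 + 1.198) = 6.695 V.
Branch current I = V_A/R_b = 6.695/1.24 = 5.399 mA.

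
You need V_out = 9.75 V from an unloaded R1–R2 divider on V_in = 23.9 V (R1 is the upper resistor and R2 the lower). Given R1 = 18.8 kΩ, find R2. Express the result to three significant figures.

The divider ratio is R2/(R1+R2) = 9.75/23.9 = 0.4079.
Rearranging, R2 = R1·k/(1−k) = 18.8 × 0.6890 = 12.95 kΩ.

R2 ≈ 13.0 kΩ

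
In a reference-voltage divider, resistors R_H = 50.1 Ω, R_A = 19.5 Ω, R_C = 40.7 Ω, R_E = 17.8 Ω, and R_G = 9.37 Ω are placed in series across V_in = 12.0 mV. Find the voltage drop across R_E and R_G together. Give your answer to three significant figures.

V ≈ 2.37 mV

ΣR = 50.1 + 19.5 + 40.7 + 17.8 + 9.37 = 137.5 Ω.
R_{R_E..R_G} = 17.8 + 9.37 = 27.17 Ω.
By the voltage-divider rule, V = 12.0 × 27.17/137.5 = 2.372 mV.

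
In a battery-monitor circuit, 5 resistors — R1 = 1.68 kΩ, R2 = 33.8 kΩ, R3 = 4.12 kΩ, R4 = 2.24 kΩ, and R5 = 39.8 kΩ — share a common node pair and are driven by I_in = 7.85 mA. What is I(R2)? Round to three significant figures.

Conductances: ΣG = 1/1.68 + 1/33.8 + 1/4.12 + 1/2.24 + 1/39.8 = 1.339 (1/kΩ).
Current divider: I(R2) = I_in · G_k/ΣG = 7.85 × (0.02959/1.339) = 7.85 × 0.02209 = 0.1734 mA.

I ≈ 0.173 mA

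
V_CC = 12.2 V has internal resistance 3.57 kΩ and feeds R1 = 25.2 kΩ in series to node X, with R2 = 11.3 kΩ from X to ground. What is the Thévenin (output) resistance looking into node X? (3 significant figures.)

R_th ≈ 8.11 kΩ

R1' = 3.57 + 25.2 = 28.77 kΩ (source resistance + R1).
Zeroing V_CC shorts the top of R1' to ground, so R_th = R1' ‖ R2 = 8.113 kΩ.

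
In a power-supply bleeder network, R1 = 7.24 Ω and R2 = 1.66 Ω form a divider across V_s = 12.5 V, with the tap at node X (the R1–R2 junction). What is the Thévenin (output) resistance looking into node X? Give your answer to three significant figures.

With V_s suppressed (replaced by a short), R_th = R1 ‖ R2 = (7.240 × 1.66)/(7.240 + 1.66) = 1.350 Ω.

R_th ≈ 1.35 Ω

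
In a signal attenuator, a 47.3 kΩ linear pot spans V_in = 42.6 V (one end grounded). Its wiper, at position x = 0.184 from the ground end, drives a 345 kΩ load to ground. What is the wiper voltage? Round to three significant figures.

V_out ≈ 7.68 V

Lower segment x·R_p = 8.703 kΩ; upper segment (1−x)·R_p = 38.60 kΩ.
(x·R_p) ‖ R_L = 8.489 kΩ.
V_out = 42.6 × 8.489/(38.60 + 8.489) = 7.680 V.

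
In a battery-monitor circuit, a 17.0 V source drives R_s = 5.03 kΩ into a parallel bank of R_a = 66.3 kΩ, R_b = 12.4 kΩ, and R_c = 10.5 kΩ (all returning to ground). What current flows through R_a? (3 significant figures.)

I ≈ 0.131 mA

Parallel bank: R_p = 1/(1/66.3 + 1/12.4 + 1/10.5) = 5.237 kΩ.
Node voltage V_A = V_DC · R_p/(R_s + R_p) = 17.0 × 0.5101 = 8.671 V.
Branch current I = V_A/R_a = 8.671/66.3 = 0.1308 mA.
(Equivalently: I_total = 1.656 mA, then current-divider fraction G_k/ΣG = 0.07898.)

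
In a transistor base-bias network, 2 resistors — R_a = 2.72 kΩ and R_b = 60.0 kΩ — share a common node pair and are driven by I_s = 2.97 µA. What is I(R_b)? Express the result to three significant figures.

With just two branches, the current splits inversely with resistance.
I(R_b) = 2.97 × 2.72/(2.72 + 60.0) = 2.97 × 0.04337 = 0.1288 µA.

I ≈ 0.129 µA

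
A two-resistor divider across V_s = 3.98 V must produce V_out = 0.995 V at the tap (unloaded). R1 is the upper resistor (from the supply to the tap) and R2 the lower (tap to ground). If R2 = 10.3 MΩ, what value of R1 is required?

V_out/V_s = R2/(R1+R2) = 0.2500.
R1 = R2·(1/k − 1) = 10.3 × 3.000 = 30.90 MΩ.

R1 ≈ 30.9 MΩ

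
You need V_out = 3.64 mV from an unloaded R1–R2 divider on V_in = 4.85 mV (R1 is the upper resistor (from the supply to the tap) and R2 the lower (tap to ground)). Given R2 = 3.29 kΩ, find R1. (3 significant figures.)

R1 ≈ 1.09 kΩ

V_out/V_in = R2/(R1+R2) = 0.7505.
R1 = R2·(1/k − 1) = 3.29 × 0.3324 = 1.094 kΩ.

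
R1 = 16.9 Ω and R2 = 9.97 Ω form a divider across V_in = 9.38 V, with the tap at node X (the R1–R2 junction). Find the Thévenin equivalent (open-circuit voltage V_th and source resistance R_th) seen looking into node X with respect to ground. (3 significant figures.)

V_th ≈ 3.48 V, R_th ≈ 6.27 Ω

Open-circuit (no load on X): V_th = V_in · R2/(R1 + R2) = 9.38 × 9.97/(16.90 + 9.97) = 3.480 V.
Zeroing V_in shorts the top of R1 to ground, so R_th = R1 ‖ R2 = 6.271 Ω.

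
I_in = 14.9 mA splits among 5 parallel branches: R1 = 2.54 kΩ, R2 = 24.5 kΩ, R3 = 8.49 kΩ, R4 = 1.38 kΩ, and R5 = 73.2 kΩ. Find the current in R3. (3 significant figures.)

ΣG = 1/2.54 + 1/24.5 + 1/8.49 + 1/1.38 + 1/73.2 = 1.291.
By the current-divider rule, I = I_in · G_k/ΣG = 14.9 × 0.09126 = 1.360 mA.

I ≈ 1.36 mA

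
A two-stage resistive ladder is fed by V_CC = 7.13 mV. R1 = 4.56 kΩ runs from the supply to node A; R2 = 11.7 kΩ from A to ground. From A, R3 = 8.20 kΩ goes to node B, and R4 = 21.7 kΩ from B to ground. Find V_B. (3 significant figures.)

Node A sees R2 in parallel with the series input of stage 2, R3 + R4 = 29.90 kΩ.
Effective lower resistance at A: R2 ‖ 29.90 = 8.409 kΩ.
So V_A = 7.13 × 0.6484 = 4.623 mV.
V_B = V_A × 0.7258 = 3.355 mV.

V_B ≈ 3.36 mV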